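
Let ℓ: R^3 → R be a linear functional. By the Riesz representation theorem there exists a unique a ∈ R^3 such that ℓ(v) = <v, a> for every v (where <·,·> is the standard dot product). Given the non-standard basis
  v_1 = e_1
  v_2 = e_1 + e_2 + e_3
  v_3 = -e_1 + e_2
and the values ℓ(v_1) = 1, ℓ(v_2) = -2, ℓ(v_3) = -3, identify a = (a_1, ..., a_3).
a = (1, -2, -1)

Write a = (a_1, ..., a_3) in the standard basis. For each basis vector v_i, ℓ(v_i) = <v_i, a> is a linear equation in the a_j's. Collect the n equations into a matrix system V a = ℓ, where row i of V is v_i (expressed in the standard basis). Since V is invertible (lower-triangular with 1s on the diagonal, up to permutation), solve by back-substitution:
  V =
[[1, 0, 0],
 [1, 1, 1],
 [-1, 1, 0]]
  V a = (1, -2, -3)
Solving gives a = (1, -2, -1).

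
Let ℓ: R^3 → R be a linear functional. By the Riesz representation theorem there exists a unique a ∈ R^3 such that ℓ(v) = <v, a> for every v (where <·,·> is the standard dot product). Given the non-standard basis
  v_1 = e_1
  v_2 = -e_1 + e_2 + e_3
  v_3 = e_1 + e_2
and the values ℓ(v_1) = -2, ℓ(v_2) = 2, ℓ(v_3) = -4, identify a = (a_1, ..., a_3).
a = (-2, -2, 2)

Write a = (a_1, ..., a_3) in the standard basis. For each basis vector v_i, ℓ(v_i) = <v_i, a> is a linear equation in the a_j's. Collect the n equations into a matrix system V a = ℓ, where row i of V is v_i (expressed in the standard basis). Since V is invertible (lower-triangular with 1s on the diagonal, up to permutation), solve by back-substitution:
  V =
[[1, 0, 0],
 [-1, 1, 1],
 [1, 1, 0]]
  V a = (-2, 2, -4)
Solving gives a = (-2, -2, 2).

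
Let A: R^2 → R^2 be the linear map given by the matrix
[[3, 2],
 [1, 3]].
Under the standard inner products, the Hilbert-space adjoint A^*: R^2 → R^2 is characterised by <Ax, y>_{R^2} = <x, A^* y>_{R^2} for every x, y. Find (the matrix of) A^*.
A^* = A^T =
[[3, 1],
 [2, 3]]

For real matrices with standard dot products, the defining identity <Ax, y> = <x, A^* y> gives (Ax)^T y = x^T (A^*) y, i.e. x^T A^T y = x^T (A^*) y. Since this holds for all x, y, we must have A^* = A^T. Therefore
A^* =
[[3, 1],
 [2, 3]].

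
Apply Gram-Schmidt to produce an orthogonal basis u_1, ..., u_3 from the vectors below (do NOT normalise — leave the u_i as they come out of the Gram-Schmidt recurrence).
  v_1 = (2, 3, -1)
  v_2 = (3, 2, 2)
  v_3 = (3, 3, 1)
Orthogonal basis:
  u_1 = (2, 3, -1)
  u_2 = (11/7, -1/7, 19/7)
  u_3 = (-8/69, 7/69, 5/69)

Apply the Gram-Schmidt recurrence
  u_1 = v_1
  u_i = v_i − Σ_{j<i} ((v_i · u_j) / (u_j · u_j)) · u_j.

Step by step this gives:
  u_1 = (2, 3, -1)
  u_2 = (11/7, -1/7, 19/7)
  u_3 = (-8/69, 7/69, 5/69)

Orthogonality check:
  u_2 · u_1 = 0 (should be 0)
  u_3 · u_1 = 0 (should be 0)
  u_3 · u_2 = 0 (should be 0)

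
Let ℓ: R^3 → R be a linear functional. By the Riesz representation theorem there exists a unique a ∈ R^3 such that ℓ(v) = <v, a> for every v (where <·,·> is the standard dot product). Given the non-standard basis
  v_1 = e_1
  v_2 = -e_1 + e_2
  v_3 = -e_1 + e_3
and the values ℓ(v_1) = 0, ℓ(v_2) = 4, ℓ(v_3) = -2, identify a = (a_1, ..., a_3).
a = (0, 4, -2)

Write a = (a_1, ..., a_3) in the standard basis. For each basis vector v_i, ℓ(v_i) = <v_i, a> is a linear equation in the a_j's. Collect the n equations into a matrix system V a = ℓ, where row i of V is v_i (expressed in the standard basis). Since V is invertible (lower-triangular with 1s on the diagonal, up to permutation), solve by back-substitution:
  V =
[[1, 0, 0],
 [-1, 1, 0],
 [-1, 0, 1]]
  V a = (0, 4, -2)
Solving gives a = (0, 4, -2).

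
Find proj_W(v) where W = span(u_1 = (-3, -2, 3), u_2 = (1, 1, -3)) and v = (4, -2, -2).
proj_W(v) = (53/23, 32/23, -33/23)

Set up U = [u_1 | ... | u_2] ∈ R^(3×2). The projector onto W = col(U) is P = U (U^T U)^(-1) U^T.
Compute U^T U =
  [22, -14]
  [-14, 11],
and U^T v = (-14, 8).
Solve U^T U · c = U^T v for the coefficients: c = (-21/23, -10/23). The projection is proj_W(v) = U c.
Check: (v - proj_W(v)) · u_1 = 0  (should be 0).
Check: (v - proj_W(v)) · u_2 = 0  (should be 0).
Result: proj_W(v) = (53/23, 32/23, -33/23).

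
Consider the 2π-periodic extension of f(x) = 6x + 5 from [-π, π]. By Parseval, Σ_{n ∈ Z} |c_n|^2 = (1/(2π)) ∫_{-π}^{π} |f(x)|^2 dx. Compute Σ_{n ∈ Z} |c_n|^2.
Σ |c_n|^2 = 12π^2 + 25

Expand and integrate term by term over [-π, π]:
  ∫ (6x)^2 dx = 36·(2π^3/3); ∫ 2·6·(5)·x dx = 0 (odd integrand); ∫ 5^2 dx = 25·2π.
So (1/(2π)) ∫_{-π}^{π} (6x + 5)^2 dx = 36π^2/3 + 25 = 12π^2 + 25.
Parseval ⇒ Σ |c_n|^2 = 12π^2 + 25.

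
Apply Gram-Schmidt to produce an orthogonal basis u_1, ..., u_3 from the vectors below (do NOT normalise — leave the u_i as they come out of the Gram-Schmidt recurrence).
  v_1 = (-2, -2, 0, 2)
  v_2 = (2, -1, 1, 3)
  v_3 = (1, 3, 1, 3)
Orthogonal basis:
  u_1 = (-2, -2, 0, 2)
  u_2 = (8/3, -1/3, 1, 7/3)
  u_3 = (-50/41, 119/41, 12/41, 69/41)

Apply the Gram-Schmidt recurrence
  u_1 = v_1
  u_i = v_i − Σ_{j<i} ((v_i · u_j) / (u_j · u_j)) · u_j.

Step by step this gives:
  u_1 = (-2, -2, 0, 2)
  u_2 = (8/3, -1/3, 1, 7/3)
  u_3 = (-50/41, 119/41, 12/41, 69/41)

Orthogonality check:
  u_2 · u_1 = 0 (should be 0)
  u_3 · u_1 = 0 (should be 0)
  u_3 · u_2 = 0 (should be 0)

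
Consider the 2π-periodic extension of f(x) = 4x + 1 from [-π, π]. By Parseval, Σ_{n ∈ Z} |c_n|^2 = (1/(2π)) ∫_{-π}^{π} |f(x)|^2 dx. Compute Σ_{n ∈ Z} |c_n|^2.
Σ |c_n|^2 = 16π^2/3 + 1

Expand and integrate term by term over [-π, π]:
  ∫ (4x)^2 dx = 16·(2π^3/3); ∫ 2·4·(1)·x dx = 0 (odd integrand); ∫ 1^2 dx = 1·2π.
So (1/(2π)) ∫_{-π}^{π} (4x + 1)^2 dx = 16π^2/3 + 1 = 16π^2/3 + 1.
Parseval ⇒ Σ |c_n|^2 = 16π^2/3 + 1.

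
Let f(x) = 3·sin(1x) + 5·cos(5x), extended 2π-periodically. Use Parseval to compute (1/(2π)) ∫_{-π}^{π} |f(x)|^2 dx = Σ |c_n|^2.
Σ |c_n|^2 = 17

Expand |f|^2 and use orthogonality of {sin(nx), cos(mx)} on [-π, π]:
  ∫_{-π}^{π} sin(nx)^2 dx = π, ∫ cos(mx)^2 dx = π, and cross terms integrate to 0.
So ∫_{-π}^{π} f(x)^2 dx = 3^2 · π + 5^2 · π = (9 + 25)π.
Divide by 2π: (9 + 25)/2 = 17.
By Parseval, this equals Σ |c_n|^2.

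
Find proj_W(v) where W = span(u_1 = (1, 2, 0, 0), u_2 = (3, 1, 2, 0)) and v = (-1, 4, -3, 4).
proj_W(v) = (-19/15, 62/15, -8/3, 0)

Set up U = [u_1 | ... | u_2] ∈ R^(4×2). The projector onto W = col(U) is P = U (U^T U)^(-1) U^T.
Compute U^T U =
  [5, 5]
  [5, 14],
and U^T v = (7, -5).
Solve U^T U · c = U^T v for the coefficients: c = (41/15, -4/3). The projection is proj_W(v) = U c.
Check: (v - proj_W(v)) · u_1 = 0  (should be 0).
Check: (v - proj_W(v)) · u_2 = 0  (should be 0).
Result: proj_W(v) = (-19/15, 62/15, -8/3, 0).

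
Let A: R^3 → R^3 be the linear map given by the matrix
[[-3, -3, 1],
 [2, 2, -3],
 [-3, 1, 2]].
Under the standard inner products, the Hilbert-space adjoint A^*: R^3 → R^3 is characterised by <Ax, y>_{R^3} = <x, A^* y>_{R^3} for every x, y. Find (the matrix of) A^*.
A^* = A^T =
[[-3, 2, -3],
 [-3, 2, 1],
 [1, -3, 2]]

For real matrices with standard dot products, the defining identity <Ax, y> = <x, A^* y> gives (Ax)^T y = x^T (A^*) y, i.e. x^T A^T y = x^T (A^*) y. Since this holds for all x, y, we must have A^* = A^T. Therefore
A^* =
[[-3, 2, -3],
 [-3, 2, 1],
 [1, -3, 2]].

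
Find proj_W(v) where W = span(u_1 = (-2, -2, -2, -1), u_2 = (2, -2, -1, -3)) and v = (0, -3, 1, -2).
proj_W(v) = (120/209, -332/209, -219/209, -392/209)

Set up U = [u_1 | ... | u_2] ∈ R^(4×2). The projector onto W = col(U) is P = U (U^T U)^(-1) U^T.
Compute U^T U =
  [13, 5]
  [5, 18],
and U^T v = (6, 11).
Solve U^T U · c = U^T v for the coefficients: c = (53/209, 113/209). The projection is proj_W(v) = U c.
Check: (v - proj_W(v)) · u_1 = 0  (should be 0).
Check: (v - proj_W(v)) · u_2 = 0  (should be 0).
Result: proj_W(v) = (120/209, -332/209, -219/209, -392/209).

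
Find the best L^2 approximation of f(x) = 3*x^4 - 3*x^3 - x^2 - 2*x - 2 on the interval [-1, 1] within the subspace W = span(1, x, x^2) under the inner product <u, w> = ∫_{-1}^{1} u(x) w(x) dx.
g(x) = 11*x^2/7 - 19*x/5 - 79/35

The best approximation g ∈ W is the orthogonal projection of f onto W. Writing g = a_0 + a_1 x + a_2 x^2, the coefficients solve the normal equations G · a = b where
  G_{ij} = <φ_i, φ_j> and b_i = <f, φ_i>, with φ_0 = 1, φ_1 = x, φ_2 = x^2.
G =
  [2, 0, 2/3]
  [0, 2/3, 0]
  [2/3, 0, 2/5],
b = (-52/15, -38/15, -92/105).
Solving gives a_0 = -79/35, a_1 = -19/5, a_2 = 11/7, so
  g(x) = 11*x^2/7 - 19*x/5 - 79/35.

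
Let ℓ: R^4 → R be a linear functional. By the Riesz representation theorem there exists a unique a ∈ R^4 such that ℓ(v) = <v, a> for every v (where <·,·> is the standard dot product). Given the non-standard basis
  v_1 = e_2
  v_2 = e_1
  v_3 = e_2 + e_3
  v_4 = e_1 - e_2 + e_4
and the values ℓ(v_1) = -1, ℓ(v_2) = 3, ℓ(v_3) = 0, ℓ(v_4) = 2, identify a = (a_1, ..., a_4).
a = (3, -1, 1, -2)

Write a = (a_1, ..., a_4) in the standard basis. For each basis vector v_i, ℓ(v_i) = <v_i, a> is a linear equation in the a_j's. Collect the n equations into a matrix system V a = ℓ, where row i of V is v_i (expressed in the standard basis). Since V is invertible (lower-triangular with 1s on the diagonal, up to permutation), solve by back-substitution:
  V =
[[0, 1, 0, 0],
 [1, 0, 0, 0],
 [0, 1, 1, 0],
 [1, -1, 0, 1]]
  V a = (-1, 3, 0, 2)
Solving gives a = (3, -1, 1, -2).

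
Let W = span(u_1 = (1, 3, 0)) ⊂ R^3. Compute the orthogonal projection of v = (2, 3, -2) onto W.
proj_W(v) = (11/10, 33/10, 0)

Set up U = [u_1 | ... | u_1] ∈ R^(3×1). The projector onto W = col(U) is P = U (U^T U)^(-1) U^T.
Compute U^T U =
  [10],
and U^T v = (11).
Solve U^T U · c = U^T v for the coefficients: c = (11/10). The projection is proj_W(v) = U c.
Check: (v - proj_W(v)) · u_1 = 0  (should be 0).
Result: proj_W(v) = (11/10, 33/10, 0).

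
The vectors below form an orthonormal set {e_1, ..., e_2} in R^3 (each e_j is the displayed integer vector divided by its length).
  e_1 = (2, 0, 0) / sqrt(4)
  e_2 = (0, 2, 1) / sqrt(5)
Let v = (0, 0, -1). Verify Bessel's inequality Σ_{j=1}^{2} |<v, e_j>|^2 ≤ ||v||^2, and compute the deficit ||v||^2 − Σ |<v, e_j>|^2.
Σ |<v, e_j>|^2 = 1/5; ||v||^2 = 1; deficit = 4/5

Write each e_j = u_j / sqrt(<u_j, u_j>) where u_j is the displayed integer vector. Then <v, e_j> = <v, u_j> / sqrt(<u_j, u_j>), so |<v, e_j>|^2 = <v, u_j>^2 / <u_j, u_j>.
Coefficients: <v, e_1> = 0/sqrt(4), <v, e_2> = -1/sqrt(5).
Square and sum: Σ |<v, e_j>|^2 = 1/5.
Compute ||v||^2 = v·v = 1.
Deficit = 1 − 1/5 = 4/5 ≥ 0, confirming Bessel's inequality. (The deficit equals ||v − Σ <v,e_j> e_j||^2, the squared distance from v to span{e_j}.)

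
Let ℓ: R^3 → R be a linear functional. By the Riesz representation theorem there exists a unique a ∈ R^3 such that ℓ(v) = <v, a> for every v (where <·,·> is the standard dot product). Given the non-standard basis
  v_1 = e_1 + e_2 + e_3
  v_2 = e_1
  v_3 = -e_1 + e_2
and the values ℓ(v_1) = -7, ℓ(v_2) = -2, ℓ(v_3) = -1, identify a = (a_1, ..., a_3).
a = (-2, -3, -2)

Write a = (a_1, ..., a_3) in the standard basis. For each basis vector v_i, ℓ(v_i) = <v_i, a> is a linear equation in the a_j's. Collect the n equations into a matrix system V a = ℓ, where row i of V is v_i (expressed in the standard basis). Since V is invertible (lower-triangular with 1s on the diagonal, up to permutation), solve by back-substitution:
  V =
[[1, 1, 1],
 [1, 0, 0],
 [-1, 1, 0]]
  V a = (-7, -2, -1)
Solving gives a = (-2, -3, -2).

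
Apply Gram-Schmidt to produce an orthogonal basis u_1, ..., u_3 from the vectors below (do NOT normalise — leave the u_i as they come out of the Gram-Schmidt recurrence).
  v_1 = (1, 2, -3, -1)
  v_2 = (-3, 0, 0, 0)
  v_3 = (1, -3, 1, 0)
Orthogonal basis:
  u_1 = (1, 2, -3, -1)
  u_2 = (-14/5, 2/5, -3/5, -1/5)
  u_3 = (0, -12/7, -13/14, -9/14)

Apply the Gram-Schmidt recurrence
  u_1 = v_1
  u_i = v_i − Σ_{j<i} ((v_i · u_j) / (u_j · u_j)) · u_j.

Step by step this gives:
  u_1 = (1, 2, -3, -1)
  u_2 = (-14/5, 2/5, -3/5, -1/5)
  u_3 = (0, -12/7, -13/14, -9/14)

Orthogonality check:
  u_2 · u_1 = 0 (should be 0)
  u_3 · u_1 = 0 (should be 0)
  u_3 · u_2 = 0 (should be 0)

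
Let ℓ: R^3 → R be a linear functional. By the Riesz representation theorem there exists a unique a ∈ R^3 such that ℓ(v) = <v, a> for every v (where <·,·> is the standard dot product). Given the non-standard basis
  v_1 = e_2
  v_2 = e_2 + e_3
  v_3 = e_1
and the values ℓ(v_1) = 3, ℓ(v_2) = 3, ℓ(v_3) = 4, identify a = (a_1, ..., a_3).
a = (4, 3, 0)

Write a = (a_1, ..., a_3) in the standard basis. For each basis vector v_i, ℓ(v_i) = <v_i, a> is a linear equation in the a_j's. Collect the n equations into a matrix system V a = ℓ, where row i of V is v_i (expressed in the standard basis). Since V is invertible (lower-triangular with 1s on the diagonal, up to permutation), solve by back-substitution:
  V =
[[0, 1, 0],
 [0, 1, 1],
 [1, 0, 0]]
  V a = (3, 3, 4)
Solving gives a = (4, 3, 0).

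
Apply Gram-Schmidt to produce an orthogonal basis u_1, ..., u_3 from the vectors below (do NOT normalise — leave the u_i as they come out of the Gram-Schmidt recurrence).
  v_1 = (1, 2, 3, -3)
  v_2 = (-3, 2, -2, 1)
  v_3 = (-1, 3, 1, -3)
Orthogonal basis:
  u_1 = (1, 2, 3, -3)
  u_2 = (-61/23, 62/23, -22/23, -1/23)
  u_3 = (-2/175, -41/175, -104/175, -132/175)

Apply the Gram-Schmidt recurrence
  u_1 = v_1
  u_i = v_i − Σ_{j<i} ((v_i · u_j) / (u_j · u_j)) · u_j.

Step by step this gives:
  u_1 = (1, 2, 3, -3)
  u_2 = (-61/23, 62/23, -22/23, -1/23)
  u_3 = (-2/175, -41/175, -104/175, -132/175)

Orthogonality check:
  u_2 · u_1 = 0 (should be 0)
  u_3 · u_1 = 0 (should be 0)
  u_3 · u_2 = 0 (should be 0)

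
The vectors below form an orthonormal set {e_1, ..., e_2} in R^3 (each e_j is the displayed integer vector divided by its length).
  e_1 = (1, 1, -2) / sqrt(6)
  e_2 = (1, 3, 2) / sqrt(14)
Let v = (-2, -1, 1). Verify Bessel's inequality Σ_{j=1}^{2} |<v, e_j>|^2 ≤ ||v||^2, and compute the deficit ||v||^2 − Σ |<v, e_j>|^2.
Σ |<v, e_j>|^2 = 101/21; ||v||^2 = 6; deficit = 25/21

Write each e_j = u_j / sqrt(<u_j, u_j>) where u_j is the displayed integer vector. Then <v, e_j> = <v, u_j> / sqrt(<u_j, u_j>), so |<v, e_j>|^2 = <v, u_j>^2 / <u_j, u_j>.
Coefficients: <v, e_1> = -5/sqrt(6), <v, e_2> = -3/sqrt(14).
Square and sum: Σ |<v, e_j>|^2 = 101/21.
Compute ||v||^2 = v·v = 6.
Deficit = 6 − 101/21 = 25/21 ≥ 0, confirming Bessel's inequality. (The deficit equals ||v − Σ <v,e_j> e_j||^2, the squared distance from v to span{e_j}.)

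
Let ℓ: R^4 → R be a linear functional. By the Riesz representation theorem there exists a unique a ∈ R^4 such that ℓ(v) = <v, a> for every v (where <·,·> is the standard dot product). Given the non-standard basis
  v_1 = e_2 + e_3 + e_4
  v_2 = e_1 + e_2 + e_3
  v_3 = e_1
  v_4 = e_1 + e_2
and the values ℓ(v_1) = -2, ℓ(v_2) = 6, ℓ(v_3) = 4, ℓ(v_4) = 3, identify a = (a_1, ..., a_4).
a = (4, -1, 3, -4)

Write a = (a_1, ..., a_4) in the standard basis. For each basis vector v_i, ℓ(v_i) = <v_i, a> is a linear equation in the a_j's. Collect the n equations into a matrix system V a = ℓ, where row i of V is v_i (expressed in the standard basis). Since V is invertible (lower-triangular with 1s on the diagonal, up to permutation), solve by back-substitution:
  V =
[[0, 1, 1, 1],
 [1, 1, 1, 0],
 [1, 0, 0, 0],
 [1, 1, 0, 0]]
  V a = (-2, 6, 4, 3)
Solving gives a = (4, -1, 3, -4).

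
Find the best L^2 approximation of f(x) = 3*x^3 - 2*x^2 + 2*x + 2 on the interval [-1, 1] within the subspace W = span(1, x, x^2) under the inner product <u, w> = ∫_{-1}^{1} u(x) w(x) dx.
g(x) = -2*x^2 + 19*x/5 + 2

The best approximation g ∈ W is the orthogonal projection of f onto W. Writing g = a_0 + a_1 x + a_2 x^2, the coefficients solve the normal equations G · a = b where
  G_{ij} = <φ_i, φ_j> and b_i = <f, φ_i>, with φ_0 = 1, φ_1 = x, φ_2 = x^2.
G =
  [2, 0, 2/3]
  [0, 2/3, 0]
  [2/3, 0, 2/5],
b = (8/3, 38/15, 8/15).
Solving gives a_0 = 2, a_1 = 19/5, a_2 = -2, so
  g(x) = -2*x^2 + 19*x/5 + 2.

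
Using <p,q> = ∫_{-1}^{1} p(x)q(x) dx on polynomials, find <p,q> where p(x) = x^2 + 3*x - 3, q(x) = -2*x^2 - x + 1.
<p,q> = -62/15

Expand the product: p(x)·q(x) = -2*x^4 - 7*x^3 + 4*x^2 + 6*x - 3.
∫_{-1}^{1} of each monomial x^k gives [2/(k+1) if k even, 0 if k odd]. Integrating term-by-term (or equivalently evaluating the antiderivative F(x) = -2*x^5/5 - 7*x^4/4 + 4*x^3/3 + 3*x^2 - 3*x at the endpoints):
  F(1) − F(−1) = -49/60 − (199/60) = -62/15.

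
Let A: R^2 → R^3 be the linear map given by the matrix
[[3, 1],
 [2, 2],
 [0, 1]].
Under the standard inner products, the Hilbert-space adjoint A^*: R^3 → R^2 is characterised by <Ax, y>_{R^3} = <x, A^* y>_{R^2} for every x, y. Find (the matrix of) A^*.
A^* = A^T =
[[3, 2, 0],
 [1, 2, 1]]

For real matrices with standard dot products, the defining identity <Ax, y> = <x, A^* y> gives (Ax)^T y = x^T (A^*) y, i.e. x^T A^T y = x^T (A^*) y. Since this holds for all x, y, we must have A^* = A^T. Therefore
A^* =
[[3, 2, 0],
 [1, 2, 1]].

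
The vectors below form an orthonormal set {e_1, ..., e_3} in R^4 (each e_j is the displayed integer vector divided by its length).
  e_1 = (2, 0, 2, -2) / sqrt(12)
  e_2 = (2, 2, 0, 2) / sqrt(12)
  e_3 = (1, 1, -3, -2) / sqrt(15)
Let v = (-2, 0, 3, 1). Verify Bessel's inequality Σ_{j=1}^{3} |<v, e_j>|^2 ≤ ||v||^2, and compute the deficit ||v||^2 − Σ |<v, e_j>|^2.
Σ |<v, e_j>|^2 = 58/5; ||v||^2 = 14; deficit = 12/5

Write each e_j = u_j / sqrt(<u_j, u_j>) where u_j is the displayed integer vector. Then <v, e_j> = <v, u_j> / sqrt(<u_j, u_j>), so |<v, e_j>|^2 = <v, u_j>^2 / <u_j, u_j>.
Coefficients: <v, e_1> = 0/sqrt(12), <v, e_2> = -2/sqrt(12), <v, e_3> = -13/sqrt(15).
Square and sum: Σ |<v, e_j>|^2 = 58/5.
Compute ||v||^2 = v·v = 14.
Deficit = 14 − 58/5 = 12/5 ≥ 0, confirming Bessel's inequality. (The deficit equals ||v − Σ <v,e_j> e_j||^2, the squared distance from v to span{e_j}.)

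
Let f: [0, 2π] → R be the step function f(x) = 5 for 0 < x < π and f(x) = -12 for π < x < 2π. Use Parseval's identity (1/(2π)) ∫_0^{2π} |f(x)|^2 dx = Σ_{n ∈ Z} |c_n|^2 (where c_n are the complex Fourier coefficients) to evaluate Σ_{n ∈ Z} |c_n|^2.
Σ |c_n|^2 = 169/2

Parseval equates the L^2 energy of f (normalised by 1/(2π)) with the ℓ^2 sum of its Fourier coefficients: (1/(2π)) ∫_0^{2π} |f|^2 = Σ |c_n|^2.
Compute the left side: (1/(2π)) [∫_0^π 5^2 dx + ∫_π^{2π} (-12)^2 dx] = (1/(2π)) · (25π + 144π) = (25 + 144)/2 = 169/2.
So Σ_{n ∈ Z} |c_n|^2 = 169/2.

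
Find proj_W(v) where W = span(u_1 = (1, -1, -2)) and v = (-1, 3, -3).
proj_W(v) = (1/3, -1/3, -2/3)

Set up U = [u_1 | ... | u_1] ∈ R^(3×1). The projector onto W = col(U) is P = U (U^T U)^(-1) U^T.
Compute U^T U =
  [6],
and U^T v = (2).
Solve U^T U · c = U^T v for the coefficients: c = (1/3). The projection is proj_W(v) = U c.
Check: (v - proj_W(v)) · u_1 = 0  (should be 0).
Result: proj_W(v) = (1/3, -1/3, -2/3).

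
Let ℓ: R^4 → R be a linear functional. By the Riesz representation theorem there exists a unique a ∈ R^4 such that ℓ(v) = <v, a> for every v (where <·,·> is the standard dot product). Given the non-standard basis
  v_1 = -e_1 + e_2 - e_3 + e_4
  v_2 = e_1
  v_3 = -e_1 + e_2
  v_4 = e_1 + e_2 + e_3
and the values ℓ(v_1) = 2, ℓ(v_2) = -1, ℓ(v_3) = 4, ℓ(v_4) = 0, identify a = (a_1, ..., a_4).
a = (-1, 3, -2, -4)

Write a = (a_1, ..., a_4) in the standard basis. For each basis vector v_i, ℓ(v_i) = <v_i, a> is a linear equation in the a_j's. Collect the n equations into a matrix system V a = ℓ, where row i of V is v_i (expressed in the standard basis). Since V is invertible (lower-triangular with 1s on the diagonal, up to permutation), solve by back-substitution:
  V =
[[-1, 1, -1, 1],
 [1, 0, 0, 0],
 [-1, 1, 0, 0],
 [1, 1, 1, 0]]
  V a = (2, -1, 4, 0)
Solving gives a = (-1, 3, -2, -4).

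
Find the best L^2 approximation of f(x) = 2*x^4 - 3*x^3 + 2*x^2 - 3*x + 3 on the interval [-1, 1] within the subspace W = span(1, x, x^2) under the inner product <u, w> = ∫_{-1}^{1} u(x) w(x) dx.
g(x) = 26*x^2/7 - 24*x/5 + 99/35

The best approximation g ∈ W is the orthogonal projection of f onto W. Writing g = a_0 + a_1 x + a_2 x^2, the coefficients solve the normal equations G · a = b where
  G_{ij} = <φ_i, φ_j> and b_i = <f, φ_i>, with φ_0 = 1, φ_1 = x, φ_2 = x^2.
G =
  [2, 0, 2/3]
  [0, 2/3, 0]
  [2/3, 0, 2/5],
b = (122/15, -16/5, 118/35).
Solving gives a_0 = 99/35, a_1 = -24/5, a_2 = 26/7, so
  g(x) = 26*x^2/7 - 24*x/5 + 99/35.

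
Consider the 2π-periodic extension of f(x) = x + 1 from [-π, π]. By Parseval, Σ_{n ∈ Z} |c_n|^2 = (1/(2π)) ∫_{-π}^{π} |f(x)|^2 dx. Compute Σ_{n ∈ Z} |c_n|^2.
Σ |c_n|^2 = π^2/3 + 1

Expand and integrate term by term over [-π, π]:
  ∫ (x)^2 dx = 1·(2π^3/3); ∫ 2·1·(1)·x dx = 0 (odd integrand); ∫ 1^2 dx = 1·2π.
So (1/(2π)) ∫_{-π}^{π} (x + 1)^2 dx = 1π^2/3 + 1 = π^2/3 + 1.
Parseval ⇒ Σ |c_n|^2 = π^2/3 + 1.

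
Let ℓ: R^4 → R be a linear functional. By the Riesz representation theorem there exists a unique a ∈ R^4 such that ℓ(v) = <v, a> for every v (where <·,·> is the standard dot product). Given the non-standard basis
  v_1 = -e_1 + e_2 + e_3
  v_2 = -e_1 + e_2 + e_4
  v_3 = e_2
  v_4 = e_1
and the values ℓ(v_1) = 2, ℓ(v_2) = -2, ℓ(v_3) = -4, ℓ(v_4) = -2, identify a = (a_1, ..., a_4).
a = (-2, -4, 4, 0)

Write a = (a_1, ..., a_4) in the standard basis. For each basis vector v_i, ℓ(v_i) = <v_i, a> is a linear equation in the a_j's. Collect the n equations into a matrix system V a = ℓ, where row i of V is v_i (expressed in the standard basis). Since V is invertible (lower-triangular with 1s on the diagonal, up to permutation), solve by back-substitution:
  V =
[[-1, 1, 1, 0],
 [-1, 1, 0, 1],
 [0, 1, 0, 0],
 [1, 0, 0, 0]]
  V a = (2, -2, -4, -2)
Solving gives a = (-2, -4, 4, 0).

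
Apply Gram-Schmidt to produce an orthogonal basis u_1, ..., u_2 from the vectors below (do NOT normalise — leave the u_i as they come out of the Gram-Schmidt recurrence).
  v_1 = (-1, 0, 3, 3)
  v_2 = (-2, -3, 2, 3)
Orthogonal basis:
  u_1 = (-1, 0, 3, 3)
  u_2 = (-21/19, -3, -13/19, 6/19)

Apply the Gram-Schmidt recurrence
  u_1 = v_1
  u_i = v_i − Σ_{j<i} ((v_i · u_j) / (u_j · u_j)) · u_j.

Step by step this gives:
  u_1 = (-1, 0, 3, 3)
  u_2 = (-21/19, -3, -13/19, 6/19)

Orthogonality check:
  u_2 · u_1 = 0 (should be 0)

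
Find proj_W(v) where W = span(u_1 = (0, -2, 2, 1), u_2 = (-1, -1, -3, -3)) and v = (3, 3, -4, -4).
proj_W(v) = (-36/131, 432/131, -576/131, -342/131)

Set up U = [u_1 | ... | u_2] ∈ R^(4×2). The projector onto W = col(U) is P = U (U^T U)^(-1) U^T.
Compute U^T U =
  [9, -7]
  [-7, 20],
and U^T v = (-18, 18).
Solve U^T U · c = U^T v for the coefficients: c = (-234/131, 36/131). The projection is proj_W(v) = U c.
Check: (v - proj_W(v)) · u_1 = 0  (should be 0).
Check: (v - proj_W(v)) · u_2 = 0  (should be 0).
Result: proj_W(v) = (-36/131, 432/131, -576/131, -342/131).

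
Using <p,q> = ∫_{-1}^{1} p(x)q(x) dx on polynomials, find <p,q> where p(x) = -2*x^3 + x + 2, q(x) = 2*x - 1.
<p,q> = -64/15

Expand the product: p(x)·q(x) = -4*x^4 + 2*x^3 + 2*x^2 + 3*x - 2.
∫_{-1}^{1} of each monomial x^k gives [2/(k+1) if k even, 0 if k odd]. Integrating term-by-term (or equivalently evaluating the antiderivative F(x) = -4*x^5/5 + x^4/2 + 2*x^3/3 + 3*x^2/2 - 2*x at the endpoints):
  F(1) − F(−1) = -2/15 − (62/15) = -64/15.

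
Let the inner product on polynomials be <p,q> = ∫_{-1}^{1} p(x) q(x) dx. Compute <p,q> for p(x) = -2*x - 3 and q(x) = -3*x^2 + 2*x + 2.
<p,q> = -26/3

Expand the product: p(x)·q(x) = 6*x^3 + 5*x^2 - 10*x - 6.
∫_{-1}^{1} of each monomial x^k gives [2/(k+1) if k even, 0 if k odd]. Integrating term-by-term (or equivalently evaluating the antiderivative F(x) = 3*x^4/2 + 5*x^3/3 - 5*x^2 - 6*x at the endpoints):
  F(1) − F(−1) = -47/6 − (5/6) = -26/3.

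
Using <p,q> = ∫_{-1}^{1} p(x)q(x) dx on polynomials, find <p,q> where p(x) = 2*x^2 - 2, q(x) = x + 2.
<p,q> = -16/3

Expand the product: p(x)·q(x) = 2*x^3 + 4*x^2 - 2*x - 4.
∫_{-1}^{1} of each monomial x^k gives [2/(k+1) if k even, 0 if k odd]. Integrating term-by-term (or equivalently evaluating the antiderivative F(x) = x^4/2 + 4*x^3/3 - x^2 - 4*x at the endpoints):
  F(1) − F(−1) = -19/6 − (13/6) = -16/3.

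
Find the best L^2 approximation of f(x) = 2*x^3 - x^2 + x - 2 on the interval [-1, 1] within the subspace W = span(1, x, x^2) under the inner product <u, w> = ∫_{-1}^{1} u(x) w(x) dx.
g(x) = -x^2 + 11*x/5 - 2

The best approximation g ∈ W is the orthogonal projection of f onto W. Writing g = a_0 + a_1 x + a_2 x^2, the coefficients solve the normal equations G · a = b where
  G_{ij} = <φ_i, φ_j> and b_i = <f, φ_i>, with φ_0 = 1, φ_1 = x, φ_2 = x^2.
G =
  [2, 0, 2/3]
  [0, 2/3, 0]
  [2/3, 0, 2/5],
b = (-14/3, 22/15, -26/15).
Solving gives a_0 = -2, a_1 = 11/5, a_2 = -1, so
  g(x) = -x^2 + 11*x/5 - 2.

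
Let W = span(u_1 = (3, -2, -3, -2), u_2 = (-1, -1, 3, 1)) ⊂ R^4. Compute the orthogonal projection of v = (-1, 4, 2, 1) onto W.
proj_W(v) = (-52/21, 121/42, 1, 59/42)

Set up U = [u_1 | ... | u_2] ∈ R^(4×2). The projector onto W = col(U) is P = U (U^T U)^(-1) U^T.
Compute U^T U =
  [26, -12]
  [-12, 12],
and U^T v = (-19, 4).
Solve U^T U · c = U^T v for the coefficients: c = (-15/14, -31/42). The projection is proj_W(v) = U c.
Check: (v - proj_W(v)) · u_1 = 0  (should be 0).
Check: (v - proj_W(v)) · u_2 = 0  (should be 0).
Result: proj_W(v) = (-52/21, 121/42, 1, 59/42).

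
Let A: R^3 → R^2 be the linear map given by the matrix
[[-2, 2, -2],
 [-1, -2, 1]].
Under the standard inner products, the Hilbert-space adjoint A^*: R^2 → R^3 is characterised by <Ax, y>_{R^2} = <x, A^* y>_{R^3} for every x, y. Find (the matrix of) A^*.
A^* = A^T =
[[-2, -1],
 [2, -2],
 [-2, 1]]

For real matrices with standard dot products, the defining identity <Ax, y> = <x, A^* y> gives (Ax)^T y = x^T (A^*) y, i.e. x^T A^T y = x^T (A^*) y. Since this holds for all x, y, we must have A^* = A^T. Therefore
A^* =
[[-2, -1],
 [2, -2],
 [-2, 1]].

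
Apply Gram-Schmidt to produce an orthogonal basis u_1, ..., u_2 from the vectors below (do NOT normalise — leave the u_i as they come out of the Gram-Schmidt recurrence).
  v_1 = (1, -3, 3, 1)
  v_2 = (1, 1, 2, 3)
Orthogonal basis:
  u_1 = (1, -3, 3, 1)
  u_2 = (13/20, 41/20, 19/20, 53/20)

Apply the Gram-Schmidt recurrence
  u_1 = v_1
  u_i = v_i − Σ_{j<i} ((v_i · u_j) / (u_j · u_j)) · u_j.

Step by step this gives:
  u_1 = (1, -3, 3, 1)
  u_2 = (13/20, 41/20, 19/20, 53/20)

Orthogonality check:
  u_2 · u_1 = 0 (should be 0)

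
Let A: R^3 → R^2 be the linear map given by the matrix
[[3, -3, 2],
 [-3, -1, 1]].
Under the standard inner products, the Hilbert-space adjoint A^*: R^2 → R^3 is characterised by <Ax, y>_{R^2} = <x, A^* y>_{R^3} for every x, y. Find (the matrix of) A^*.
A^* = A^T =
[[3, -3],
 [-3, -1],
 [2, 1]]

For real matrices with standard dot products, the defining identity <Ax, y> = <x, A^* y> gives (Ax)^T y = x^T (A^*) y, i.e. x^T A^T y = x^T (A^*) y. Since this holds for all x, y, we must have A^* = A^T. Therefore
A^* =
[[3, -3],
 [-3, -1],
 [2, 1]].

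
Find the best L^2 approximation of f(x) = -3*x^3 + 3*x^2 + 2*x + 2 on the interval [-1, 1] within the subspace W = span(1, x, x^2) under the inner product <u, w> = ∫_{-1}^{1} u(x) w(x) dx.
g(x) = 3*x^2 + x/5 + 2

The best approximation g ∈ W is the orthogonal projection of f onto W. Writing g = a_0 + a_1 x + a_2 x^2, the coefficients solve the normal equations G · a = b where
  G_{ij} = <φ_i, φ_j> and b_i = <f, φ_i>, with φ_0 = 1, φ_1 = x, φ_2 = x^2.
G =
  [2, 0, 2/3]
  [0, 2/3, 0]
  [2/3, 0, 2/5],
b = (6, 2/15, 38/15).
Solving gives a_0 = 2, a_1 = 1/5, a_2 = 3, so
  g(x) = 3*x^2 + x/5 + 2.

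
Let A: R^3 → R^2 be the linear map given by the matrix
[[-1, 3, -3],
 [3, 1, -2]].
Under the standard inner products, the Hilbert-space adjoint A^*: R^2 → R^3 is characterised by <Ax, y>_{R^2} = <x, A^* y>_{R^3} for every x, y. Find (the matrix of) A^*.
A^* = A^T =
[[-1, 3],
 [3, 1],
 [-3, -2]]

For real matrices with standard dot products, the defining identity <Ax, y> = <x, A^* y> gives (Ax)^T y = x^T (A^*) y, i.e. x^T A^T y = x^T (A^*) y. Since this holds for all x, y, we must have A^* = A^T. Therefore
A^* =
[[-1, 3],
 [3, 1],
 [-3, -2]].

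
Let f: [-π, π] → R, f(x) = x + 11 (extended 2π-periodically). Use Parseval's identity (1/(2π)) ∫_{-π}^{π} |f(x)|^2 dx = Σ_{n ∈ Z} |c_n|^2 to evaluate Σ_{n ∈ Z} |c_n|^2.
Σ |c_n|^2 = π^2/3 + 121

Expand and integrate term by term over [-π, π]:
  ∫ (x)^2 dx = 1·(2π^3/3); ∫ 2·1·(11)·x dx = 0 (odd integrand); ∫ 11^2 dx = 121·2π.
So (1/(2π)) ∫_{-π}^{π} (x + 11)^2 dx = 1π^2/3 + 121 = π^2/3 + 121.
Parseval ⇒ Σ |c_n|^2 = π^2/3 + 121.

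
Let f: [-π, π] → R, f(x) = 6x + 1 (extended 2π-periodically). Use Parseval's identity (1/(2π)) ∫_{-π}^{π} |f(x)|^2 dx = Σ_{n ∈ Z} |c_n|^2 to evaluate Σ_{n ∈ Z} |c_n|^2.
Σ |c_n|^2 = 12π^2 + 1

Expand and integrate term by term over [-π, π]:
  ∫ (6x)^2 dx = 36·(2π^3/3); ∫ 2·6·(1)·x dx = 0 (odd integrand); ∫ 1^2 dx = 1·2π.
So (1/(2π)) ∫_{-π}^{π} (6x + 1)^2 dx = 36π^2/3 + 1 = 12π^2 + 1.
Parseval ⇒ Σ |c_n|^2 = 12π^2 + 1.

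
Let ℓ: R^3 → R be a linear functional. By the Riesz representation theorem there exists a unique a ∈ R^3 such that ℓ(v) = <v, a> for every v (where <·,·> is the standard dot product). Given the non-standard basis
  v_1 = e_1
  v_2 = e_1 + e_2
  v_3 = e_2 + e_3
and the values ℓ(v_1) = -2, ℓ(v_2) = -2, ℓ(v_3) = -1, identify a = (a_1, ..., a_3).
a = (-2, 0, -1)

Write a = (a_1, ..., a_3) in the standard basis. For each basis vector v_i, ℓ(v_i) = <v_i, a> is a linear equation in the a_j's. Collect the n equations into a matrix system V a = ℓ, where row i of V is v_i (expressed in the standard basis). Since V is invertible (lower-triangular with 1s on the diagonal, up to permutation), solve by back-substitution:
  V =
[[1, 0, 0],
 [1, 1, 0],
 [0, 1, 1]]
  V a = (-2, -2, -1)
Solving gives a = (-2, 0, -1).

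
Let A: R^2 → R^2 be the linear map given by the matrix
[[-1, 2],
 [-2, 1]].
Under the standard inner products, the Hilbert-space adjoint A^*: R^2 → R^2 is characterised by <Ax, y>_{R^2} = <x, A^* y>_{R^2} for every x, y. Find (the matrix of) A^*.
A^* = A^T =
[[-1, -2],
 [2, 1]]

For real matrices with standard dot products, the defining identity <Ax, y> = <x, A^* y> gives (Ax)^T y = x^T (A^*) y, i.e. x^T A^T y = x^T (A^*) y. Since this holds for all x, y, we must have A^* = A^T. Therefore
A^* =
[[-1, -2],
 [2, 1]].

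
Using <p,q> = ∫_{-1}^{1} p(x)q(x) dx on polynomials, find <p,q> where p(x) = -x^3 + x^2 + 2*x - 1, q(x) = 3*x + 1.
<p,q> = 22/15

Expand the product: p(x)·q(x) = -3*x^4 + 2*x^3 + 7*x^2 - x - 1.
∫_{-1}^{1} of each monomial x^k gives [2/(k+1) if k even, 0 if k odd]. Integrating term-by-term (or equivalently evaluating the antiderivative F(x) = -3*x^5/5 + x^4/2 + 7*x^3/3 - x^2/2 - x at the endpoints):
  F(1) − F(−1) = 11/15 − (-11/15) = 22/15.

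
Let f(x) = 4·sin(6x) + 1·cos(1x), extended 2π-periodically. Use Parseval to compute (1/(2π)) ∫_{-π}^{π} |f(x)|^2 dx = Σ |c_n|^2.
Σ |c_n|^2 = 17/2

Expand |f|^2 and use orthogonality of {sin(nx), cos(mx)} on [-π, π]:
  ∫_{-π}^{π} sin(nx)^2 dx = π, ∫ cos(mx)^2 dx = π, and cross terms integrate to 0.
So ∫_{-π}^{π} f(x)^2 dx = 4^2 · π + 1^2 · π = (16 + 1)π.
Divide by 2π: (16 + 1)/2 = 17/2.
By Parseval, this equals Σ |c_n|^2.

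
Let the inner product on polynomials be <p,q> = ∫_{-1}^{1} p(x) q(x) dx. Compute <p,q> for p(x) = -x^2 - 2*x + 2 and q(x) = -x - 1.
<p,q> = -2

Expand the product: p(x)·q(x) = x^3 + 3*x^2 - 2.
∫_{-1}^{1} of each monomial x^k gives [2/(k+1) if k even, 0 if k odd]. Integrating term-by-term (or equivalently evaluating the antiderivative F(x) = x^4/4 + x^3 - 2*x at the endpoints):
  F(1) − F(−1) = -3/4 − (5/4) = -2.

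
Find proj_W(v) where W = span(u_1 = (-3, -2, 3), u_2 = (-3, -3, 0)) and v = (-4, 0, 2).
proj_W(v) = (-46/19, -30/19, 48/19)

Set up U = [u_1 | ... | u_2] ∈ R^(3×2). The projector onto W = col(U) is P = U (U^T U)^(-1) U^T.
Compute U^T U =
  [22, 15]
  [15, 18],
and U^T v = (18, 12).
Solve U^T U · c = U^T v for the coefficients: c = (16/19, -2/57). The projection is proj_W(v) = U c.
Check: (v - proj_W(v)) · u_1 = 0  (should be 0).
Check: (v - proj_W(v)) · u_2 = 0  (should be 0).
Result: proj_W(v) = (-46/19, -30/19, 48/19).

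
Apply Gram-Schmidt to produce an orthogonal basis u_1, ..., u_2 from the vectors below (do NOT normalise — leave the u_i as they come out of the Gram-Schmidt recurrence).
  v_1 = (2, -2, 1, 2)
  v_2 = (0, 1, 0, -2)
Orthogonal basis:
  u_1 = (2, -2, 1, 2)
  u_2 = (12/13, 1/13, 6/13, -14/13)

Apply the Gram-Schmidt recurrence
  u_1 = v_1
  u_i = v_i − Σ_{j<i} ((v_i · u_j) / (u_j · u_j)) · u_j.

Step by step this gives:
  u_1 = (2, -2, 1, 2)
  u_2 = (12/13, 1/13, 6/13, -14/13)

Orthogonality check:
  u_2 · u_1 = 0 (should be 0)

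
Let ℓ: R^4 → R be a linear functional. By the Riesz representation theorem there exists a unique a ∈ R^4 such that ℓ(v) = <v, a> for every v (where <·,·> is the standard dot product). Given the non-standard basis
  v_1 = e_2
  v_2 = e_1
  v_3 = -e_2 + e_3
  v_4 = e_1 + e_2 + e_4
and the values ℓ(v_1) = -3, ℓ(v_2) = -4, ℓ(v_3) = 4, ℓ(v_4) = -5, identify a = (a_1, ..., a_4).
a = (-4, -3, 1, 2)

Write a = (a_1, ..., a_4) in the standard basis. For each basis vector v_i, ℓ(v_i) = <v_i, a> is a linear equation in the a_j's. Collect the n equations into a matrix system V a = ℓ, where row i of V is v_i (expressed in the standard basis). Since V is invertible (lower-triangular with 1s on the diagonal, up to permutation), solve by back-substitution:
  V =
[[0, 1, 0, 0],
 [1, 0, 0, 0],
 [0, -1, 1, 0],
 [1, 1, 0, 1]]
  V a = (-3, -4, 4, -5)
Solving gives a = (-4, -3, 1, 2).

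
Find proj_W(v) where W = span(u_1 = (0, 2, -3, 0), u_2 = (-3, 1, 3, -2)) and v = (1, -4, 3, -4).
proj_W(v) = (-33/250, -631/250, 498/125, -11/125)

Set up U = [u_1 | ... | u_2] ∈ R^(4×2). The projector onto W = col(U) is P = U (U^T U)^(-1) U^T.
Compute U^T U =
  [13, -7]
  [-7, 23],
and U^T v = (-17, 10).
Solve U^T U · c = U^T v for the coefficients: c = (-321/250, 11/250). The projection is proj_W(v) = U c.
Check: (v - proj_W(v)) · u_1 = 0  (should be 0).
Check: (v - proj_W(v)) · u_2 = 0  (should be 0).
Result: proj_W(v) = (-33/250, -631/250, 498/125, -11/125).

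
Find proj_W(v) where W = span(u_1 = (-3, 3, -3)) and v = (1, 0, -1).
proj_W(v) = (0, 0, 0)

Set up U = [u_1 | ... | u_1] ∈ R^(3×1). The projector onto W = col(U) is P = U (U^T U)^(-1) U^T.
Compute U^T U =
  [27],
and U^T v = (0).
Solve U^T U · c = U^T v for the coefficients: c = (0). The projection is proj_W(v) = U c.
Check: (v - proj_W(v)) · u_1 = 0  (should be 0).
Result: proj_W(v) = (0, 0, 0).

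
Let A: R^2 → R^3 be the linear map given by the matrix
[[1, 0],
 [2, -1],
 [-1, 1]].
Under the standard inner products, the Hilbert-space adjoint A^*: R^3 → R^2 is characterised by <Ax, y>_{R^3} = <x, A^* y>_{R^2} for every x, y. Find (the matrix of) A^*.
A^* = A^T =
[[1, 2, -1],
 [0, -1, 1]]

For real matrices with standard dot products, the defining identity <Ax, y> = <x, A^* y> gives (Ax)^T y = x^T (A^*) y, i.e. x^T A^T y = x^T (A^*) y. Since this holds for all x, y, we must have A^* = A^T. Therefore
A^* =
[[1, 2, -1],
 [0, -1, 1]].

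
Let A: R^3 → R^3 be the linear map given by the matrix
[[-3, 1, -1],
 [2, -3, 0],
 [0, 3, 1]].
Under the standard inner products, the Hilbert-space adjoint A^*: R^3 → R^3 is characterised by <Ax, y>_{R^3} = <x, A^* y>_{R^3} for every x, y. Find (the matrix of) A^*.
A^* = A^T =
[[-3, 2, 0],
 [1, -3, 3],
 [-1, 0, 1]]

For real matrices with standard dot products, the defining identity <Ax, y> = <x, A^* y> gives (Ax)^T y = x^T (A^*) y, i.e. x^T A^T y = x^T (A^*) y. Since this holds for all x, y, we must have A^* = A^T. Therefore
A^* =
[[-3, 2, 0],
 [1, -3, 3],
 [-1, 0, 1]].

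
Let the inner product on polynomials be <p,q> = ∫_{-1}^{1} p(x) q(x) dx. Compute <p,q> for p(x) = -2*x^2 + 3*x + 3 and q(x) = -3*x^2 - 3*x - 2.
<p,q> = -284/15

Expand the product: p(x)·q(x) = 6*x^4 - 3*x^3 - 14*x^2 - 15*x - 6.
∫_{-1}^{1} of each monomial x^k gives [2/(k+1) if k even, 0 if k odd]. Integrating term-by-term (or equivalently evaluating the antiderivative F(x) = 6*x^5/5 - 3*x^4/4 - 14*x^3/3 - 15*x^2/2 - 6*x at the endpoints):
  F(1) − F(−1) = -1063/60 − (73/60) = -284/15.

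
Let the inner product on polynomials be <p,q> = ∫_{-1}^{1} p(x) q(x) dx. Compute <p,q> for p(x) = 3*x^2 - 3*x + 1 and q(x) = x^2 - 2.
<p,q> = -92/15

Expand the product: p(x)·q(x) = 3*x^4 - 3*x^3 - 5*x^2 + 6*x - 2.
∫_{-1}^{1} of each monomial x^k gives [2/(k+1) if k even, 0 if k odd]. Integrating term-by-term (or equivalently evaluating the antiderivative F(x) = 3*x^5/5 - 3*x^4/4 - 5*x^3/3 + 3*x^2 - 2*x at the endpoints):
  F(1) − F(−1) = -49/60 − (319/60) = -92/15.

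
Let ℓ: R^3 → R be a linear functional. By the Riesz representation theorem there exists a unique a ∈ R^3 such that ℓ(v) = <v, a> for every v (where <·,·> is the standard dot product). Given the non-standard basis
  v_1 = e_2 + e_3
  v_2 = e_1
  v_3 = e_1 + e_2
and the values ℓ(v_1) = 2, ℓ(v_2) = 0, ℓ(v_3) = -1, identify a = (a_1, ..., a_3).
a = (0, -1, 3)

Write a = (a_1, ..., a_3) in the standard basis. For each basis vector v_i, ℓ(v_i) = <v_i, a> is a linear equation in the a_j's. Collect the n equations into a matrix system V a = ℓ, where row i of V is v_i (expressed in the standard basis). Since V is invertible (lower-triangular with 1s on the diagonal, up to permutation), solve by back-substitution:
  V =
[[0, 1, 1],
 [1, 0, 0],
 [1, 1, 0]]
  V a = (2, 0, -1)
Solving gives a = (0, -1, 3).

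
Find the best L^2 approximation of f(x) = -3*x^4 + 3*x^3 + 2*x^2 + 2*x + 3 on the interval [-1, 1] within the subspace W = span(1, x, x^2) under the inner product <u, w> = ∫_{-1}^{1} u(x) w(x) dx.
g(x) = -4*x^2/7 + 19*x/5 + 114/35

The best approximation g ∈ W is the orthogonal projection of f onto W. Writing g = a_0 + a_1 x + a_2 x^2, the coefficients solve the normal equations G · a = b where
  G_{ij} = <φ_i, φ_j> and b_i = <f, φ_i>, with φ_0 = 1, φ_1 = x, φ_2 = x^2.
G =
  [2, 0, 2/3]
  [0, 2/3, 0]
  [2/3, 0, 2/5],
b = (92/15, 38/15, 68/35).
Solving gives a_0 = 114/35, a_1 = 19/5, a_2 = -4/7, so
  g(x) = -4*x^2/7 + 19*x/5 + 114/35.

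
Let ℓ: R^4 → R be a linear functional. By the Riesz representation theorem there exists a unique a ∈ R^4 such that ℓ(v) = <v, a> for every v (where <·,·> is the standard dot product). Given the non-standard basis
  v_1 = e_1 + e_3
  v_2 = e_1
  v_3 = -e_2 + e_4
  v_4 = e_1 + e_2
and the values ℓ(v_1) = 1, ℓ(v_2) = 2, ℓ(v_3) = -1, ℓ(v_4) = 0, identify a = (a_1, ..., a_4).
a = (2, -2, -1, -3)

Write a = (a_1, ..., a_4) in the standard basis. For each basis vector v_i, ℓ(v_i) = <v_i, a> is a linear equation in the a_j's. Collect the n equations into a matrix system V a = ℓ, where row i of V is v_i (expressed in the standard basis). Since V is invertible (lower-triangular with 1s on the diagonal, up to permutation), solve by back-substitution:
  V =
[[1, 0, 1, 0],
 [1, 0, 0, 0],
 [0, -1, 0, 1],
 [1, 1, 0, 0]]
  V a = (1, 2, -1, 0)
Solving gives a = (2, -2, -1, -3).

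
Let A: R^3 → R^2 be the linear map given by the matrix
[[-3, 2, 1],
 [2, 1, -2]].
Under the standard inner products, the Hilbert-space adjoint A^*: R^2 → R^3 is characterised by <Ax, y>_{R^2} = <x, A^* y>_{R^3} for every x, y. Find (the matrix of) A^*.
A^* = A^T =
[[-3, 2],
 [2, 1],
 [1, -2]]

For real matrices with standard dot products, the defining identity <Ax, y> = <x, A^* y> gives (Ax)^T y = x^T (A^*) y, i.e. x^T A^T y = x^T (A^*) y. Since this holds for all x, y, we must have A^* = A^T. Therefore
A^* =
[[-3, 2],
 [2, 1],
 [1, -2]].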